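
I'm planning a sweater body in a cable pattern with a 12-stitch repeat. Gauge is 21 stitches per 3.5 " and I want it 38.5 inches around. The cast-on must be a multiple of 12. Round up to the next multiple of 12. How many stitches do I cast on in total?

240 stitches.

21 / 3.5 = 6 sts per inch.
38.5 × 6 = 231.00 sts.
Next multiple of 12: 240.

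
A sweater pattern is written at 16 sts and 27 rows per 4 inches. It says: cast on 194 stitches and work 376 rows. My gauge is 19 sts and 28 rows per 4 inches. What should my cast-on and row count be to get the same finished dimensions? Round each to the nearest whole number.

Cast on 230 stitches; work 390 rows.

Stitches: 194 × 19/16 = 230.38 → 230.
Rows: 376 × 28/27 = 389.93 → 390.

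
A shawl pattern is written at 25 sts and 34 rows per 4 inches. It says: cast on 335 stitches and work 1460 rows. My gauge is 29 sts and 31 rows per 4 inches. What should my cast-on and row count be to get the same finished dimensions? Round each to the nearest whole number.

Cast on 389 stitches; work 1331 rows.

Stitches: 335 × 29/25 = 388.60 → 389.
Rows: 1460 × 31/34 = 1331.18 → 1331.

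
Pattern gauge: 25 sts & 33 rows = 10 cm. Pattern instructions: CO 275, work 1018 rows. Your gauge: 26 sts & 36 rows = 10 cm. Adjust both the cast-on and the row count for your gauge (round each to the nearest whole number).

Stitches: 275 × 26/25 = 286.00 → 286.
Rows: 1018 × 36/33 = 1110.55 → 1111.

Cast on 286 stitches; work 1111 rows.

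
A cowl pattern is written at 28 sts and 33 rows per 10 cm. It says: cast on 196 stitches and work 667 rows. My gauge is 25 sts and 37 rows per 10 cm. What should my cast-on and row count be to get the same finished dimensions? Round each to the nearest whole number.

Cast on 175 stitches; work 748 rows.

Stitches: 196 × 25/28 = 175.00 → 175.
Rows: 667 × 37/33 = 747.85 → 748.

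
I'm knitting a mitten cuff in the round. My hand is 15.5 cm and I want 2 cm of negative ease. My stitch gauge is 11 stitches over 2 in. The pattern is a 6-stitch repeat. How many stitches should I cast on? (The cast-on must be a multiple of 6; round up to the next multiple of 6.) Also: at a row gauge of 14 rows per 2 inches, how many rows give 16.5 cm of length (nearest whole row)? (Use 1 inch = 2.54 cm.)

Finished = 15.5 − 2 = 13.5 cm.
13.5 cm × 1/2.54 = 5.31 inches.
11/2 = 5.5 sts per in; 5.31 × 5.5 = 29.23 sts.
Next multiple of 6 → 30.
16.5 cm = 6.50 inches; × 7 = 45.47 → 45 rows.

Cast on 30 stitches; work 45 rows.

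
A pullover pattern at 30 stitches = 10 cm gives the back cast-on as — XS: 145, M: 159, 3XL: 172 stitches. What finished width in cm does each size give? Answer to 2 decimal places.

30/10 = 3 sts per cm.
XS: 145 / 3 = 48.333 → 48.33 cm.
M: 159 / 3 = 53.000 → 53.00 cm.
3XL: 172 / 3 = 57.333 → 57.33 cm.

XS 48.33 cm; M 53.00 cm; 3XL 57.33 cm.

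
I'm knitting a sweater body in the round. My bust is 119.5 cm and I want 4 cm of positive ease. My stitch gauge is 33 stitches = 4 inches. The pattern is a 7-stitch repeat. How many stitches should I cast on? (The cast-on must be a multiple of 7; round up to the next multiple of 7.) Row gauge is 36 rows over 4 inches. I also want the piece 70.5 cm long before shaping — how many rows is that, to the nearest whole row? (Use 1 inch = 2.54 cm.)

Finished = 119.5 + 4 = 123.5 cm.
123.5 cm × 1/2.54 = 48.62 inches.
33/4 = 8.25 sts per in; 48.62 × 8.25 = 401.13 sts.
Next multiple of 7 → 406.
70.5 cm = 27.76 inches; × 9 = 249.80 → 250 rows.

Cast on 406 stitches; work 250 rows.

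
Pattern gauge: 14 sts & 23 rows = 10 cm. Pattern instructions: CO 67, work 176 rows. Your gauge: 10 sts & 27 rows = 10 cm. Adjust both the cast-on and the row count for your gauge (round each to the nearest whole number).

Cast on 48 stitches; work 207 rows.

Stitches: 67 × 10/14 = 47.86 → 48.
Rows: 176 × 27/23 = 206.61 → 207.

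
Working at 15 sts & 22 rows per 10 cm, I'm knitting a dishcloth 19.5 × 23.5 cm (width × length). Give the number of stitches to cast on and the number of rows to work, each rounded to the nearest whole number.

Cast on 29 stitches and work 52 rows.

Stitch gauge = 15/10 = 1.5 sts/cm; 19.5 × 1.5 = 29.25 → 29 sts.
Row gauge = 22/10 = 2.2 rows/cm; 23.5 × 2.2 = 51.70 → 52 rows.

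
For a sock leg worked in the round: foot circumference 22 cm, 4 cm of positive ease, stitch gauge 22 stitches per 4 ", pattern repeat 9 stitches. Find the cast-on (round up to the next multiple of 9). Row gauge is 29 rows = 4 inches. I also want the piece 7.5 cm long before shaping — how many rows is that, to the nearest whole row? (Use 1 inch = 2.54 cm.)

Finished = 22 + 4 = 26 cm.
26 cm × 1/2.54 = 10.24 inches.
22/4 = 5.5 sts per in; 10.24 × 5.5 = 56.30 sts.
Next multiple of 9 → 63.
7.5 cm = 2.95 inches; × 7.25 = 21.41 → 21 rows.

Cast on 63 stitches; work 21 rows.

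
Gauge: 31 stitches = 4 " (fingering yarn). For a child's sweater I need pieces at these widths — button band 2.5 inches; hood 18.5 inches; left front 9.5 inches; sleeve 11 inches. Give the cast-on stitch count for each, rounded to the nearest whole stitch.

Rate = 31/4 = 7.75 sts per in.
button band: 2.5 × 7.75 = 19.38 → 19.
hood: 18.5 × 7.75 = 143.38 → 143.
left front: 9.5 × 7.75 = 73.62 → 74.
sleeve: 11 × 7.75 = 85.25 → 85.

button band 19; hood 143; left front 74; sleeve 85.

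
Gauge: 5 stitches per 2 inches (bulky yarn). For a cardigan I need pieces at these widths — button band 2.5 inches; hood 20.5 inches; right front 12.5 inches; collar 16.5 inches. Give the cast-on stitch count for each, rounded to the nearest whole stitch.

Rate = 5/2 = 2.5 sts per in.
button band: 2.5 × 2.5 = 6.25 → 6.
hood: 20.5 × 2.5 = 51.25 → 51.
right front: 12.5 × 2.5 = 31.25 → 31.
collar: 16.5 × 2.5 = 41.25 → 41.

button band 6; hood 51; right front 31; collar 41.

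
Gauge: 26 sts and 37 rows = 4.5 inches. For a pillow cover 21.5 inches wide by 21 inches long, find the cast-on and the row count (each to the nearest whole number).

Stitch gauge = 26/4.5 = 5.778 sts/in; 21.5 × 5.778 = 124.22 → 124 sts.
Row gauge = 37/4.5 = 8.222 rows/in; 21 × 8.222 = 172.67 → 173 rows.

Cast on 124 stitches and work 173 rows.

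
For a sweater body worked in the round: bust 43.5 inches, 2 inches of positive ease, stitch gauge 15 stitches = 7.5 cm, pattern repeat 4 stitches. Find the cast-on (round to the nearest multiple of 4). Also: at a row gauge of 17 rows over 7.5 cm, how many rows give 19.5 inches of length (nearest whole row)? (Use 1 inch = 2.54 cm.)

Finished = 43.5 + 2 = 45.5 inches.
45.5 inches × 2.54 = 115.57 cm.
15/7.5 = 2 sts per cm; 115.57 × 2 = 231.14 sts.
Nearest multiple of 4 → 232.
19.5 inches = 49.53 cm; × 2.267 = 112.27 → 112 rows.

Cast on 232 stitches; work 112 rows.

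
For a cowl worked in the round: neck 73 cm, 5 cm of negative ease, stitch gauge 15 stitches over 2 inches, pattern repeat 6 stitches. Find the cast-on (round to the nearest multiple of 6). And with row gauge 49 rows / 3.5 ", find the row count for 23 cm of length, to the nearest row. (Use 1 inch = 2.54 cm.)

Cast on 198 stitches; work 127 rows.

Finished = 73 − 5 = 68 cm.
68 cm × 1/2.54 = 26.77 inches.
15/2 = 7.5 sts per in; 26.77 × 7.5 = 200.79 sts.
Nearest multiple of 6 → 198.
23 cm = 9.06 inches; × 14 = 126.77 → 127 rows.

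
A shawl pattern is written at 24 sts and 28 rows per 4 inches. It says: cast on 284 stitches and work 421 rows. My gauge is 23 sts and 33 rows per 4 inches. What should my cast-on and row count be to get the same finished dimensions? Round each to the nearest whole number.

Stitches: 284 × 23/24 = 272.17 → 272.
Rows: 421 × 33/28 = 496.18 → 496.

Cast on 272 stitches; work 496 rows.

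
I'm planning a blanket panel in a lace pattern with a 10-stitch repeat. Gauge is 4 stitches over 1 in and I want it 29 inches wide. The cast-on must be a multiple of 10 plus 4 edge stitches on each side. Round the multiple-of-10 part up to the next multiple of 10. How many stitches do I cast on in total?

118 stitches.

4 / 1 = 4 sts per inch.
29 × 4 = 116.00 sts.
Less 8 edge sts → 108.00 for the repeat.
Next multiple of 10: 110.
Add back 8 edge sts → 118.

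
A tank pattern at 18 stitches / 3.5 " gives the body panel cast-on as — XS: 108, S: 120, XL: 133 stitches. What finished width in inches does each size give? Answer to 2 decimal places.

XS 21.00 inches; S 23.33 inches; XL 25.86 inches.

18/3.5 = 5.143 sts per in.
XS: 108 / 5.143 = 21.000 → 21.00 in.
S: 120 / 5.143 = 23.333 → 23.33 in.
XL: 133 / 5.143 = 25.861 → 25.86 in.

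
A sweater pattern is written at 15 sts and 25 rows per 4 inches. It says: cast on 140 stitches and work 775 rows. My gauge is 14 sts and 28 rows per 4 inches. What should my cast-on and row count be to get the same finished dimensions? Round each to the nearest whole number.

Stitches: 140 × 14/15 = 130.67 → 131.
Rows: 775 × 28/25 = 868.00 → 868.

Cast on 131 stitches; work 868 rows.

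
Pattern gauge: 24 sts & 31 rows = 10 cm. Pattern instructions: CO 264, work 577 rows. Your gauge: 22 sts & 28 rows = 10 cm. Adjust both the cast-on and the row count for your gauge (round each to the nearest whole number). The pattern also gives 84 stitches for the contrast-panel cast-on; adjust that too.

Cast on 242 stitches; work 521 rows; contrast-panel cast-on 77 stitches.

Stitches: 264 × 22/24 = 242.00 → 242.
Rows: 577 × 28/31 = 521.16 → 521.
contrast-panel cast-on: 84 × 22/24 = 77.00 → 77.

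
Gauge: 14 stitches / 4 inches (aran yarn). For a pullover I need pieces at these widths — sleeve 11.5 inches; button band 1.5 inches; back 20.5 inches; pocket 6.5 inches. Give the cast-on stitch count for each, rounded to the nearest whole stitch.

Rate = 14/4 = 3.5 sts per in.
sleeve: 11.5 × 3.5 = 40.25 → 40.
button band: 1.5 × 3.5 = 5.25 → 5.
back: 20.5 × 3.5 = 71.75 → 72.
pocket: 6.5 × 3.5 = 22.75 → 23.

sleeve 40; button band 5; back 72; pocket 23.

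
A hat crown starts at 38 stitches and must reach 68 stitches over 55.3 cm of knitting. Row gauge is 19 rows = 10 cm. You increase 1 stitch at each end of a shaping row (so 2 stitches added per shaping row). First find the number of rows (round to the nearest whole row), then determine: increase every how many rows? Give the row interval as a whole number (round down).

Rows = 55.3 × 1.9 = 105.1 → 105 rows.
Stitches to add: 30 → 15 shaping rows (at 2 st each).
105 / 15 = 7.00 → every 7 rows.

Increase every 7th row.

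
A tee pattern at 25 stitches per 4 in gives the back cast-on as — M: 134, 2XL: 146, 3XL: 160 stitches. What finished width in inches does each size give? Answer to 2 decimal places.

M 21.44 inches; 2XL 23.36 inches; 3XL 25.60 inches.

25/4 = 6.25 sts per in.
M: 134 / 6.25 = 21.440 → 21.44 in.
2XL: 146 / 6.25 = 23.360 → 23.36 in.
3XL: 160 / 6.25 = 25.600 → 25.60 in.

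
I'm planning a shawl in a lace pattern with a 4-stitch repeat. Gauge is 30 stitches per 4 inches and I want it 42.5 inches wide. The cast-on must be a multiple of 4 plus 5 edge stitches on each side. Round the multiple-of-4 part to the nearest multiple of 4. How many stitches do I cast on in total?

30 / 4 = 7.5 sts per inch.
42.5 × 7.5 = 318.75 sts.
Less 10 edge sts → 308.75 for the repeat.
Nearest multiple of 4: 308.
Add back 10 edge sts → 318.

Cast on 318 stitches.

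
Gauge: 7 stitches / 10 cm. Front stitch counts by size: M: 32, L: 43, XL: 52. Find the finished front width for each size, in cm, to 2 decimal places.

7/10 = 0.7 sts per cm.
M: 32 / 0.7 = 45.714 → 45.71 cm.
L: 43 / 0.7 = 61.429 → 61.43 cm.
XL: 52 / 0.7 = 74.286 → 74.29 cm.

M 45.71 cm; L 61.43 cm; XL 74.29 cm.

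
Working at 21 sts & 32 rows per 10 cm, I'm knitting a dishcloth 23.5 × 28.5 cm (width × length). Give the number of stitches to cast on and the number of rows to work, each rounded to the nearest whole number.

Cast on 49 stitches and work 91 rows.

Stitch gauge = 21/10 = 2.1 sts/cm; 23.5 × 2.1 = 49.35 → 49 sts.
Row gauge = 32/10 = 3.2 rows/cm; 28.5 × 3.2 = 91.20 → 91 rows.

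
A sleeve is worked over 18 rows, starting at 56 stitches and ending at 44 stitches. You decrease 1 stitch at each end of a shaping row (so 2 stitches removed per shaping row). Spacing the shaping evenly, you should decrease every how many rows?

Decrease every 3rd row.

Stitches to remove: |44 − 56| = 12.
Shaping rows needed: 12 / 2 = 6.
18 rows / 6 = every 3 rows.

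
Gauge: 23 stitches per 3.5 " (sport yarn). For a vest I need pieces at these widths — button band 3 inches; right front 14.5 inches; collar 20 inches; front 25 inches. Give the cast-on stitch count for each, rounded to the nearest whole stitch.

Rate = 23/3.5 = 6.571 sts per in.
button band: 3 × 6.571 = 19.71 → 20.
right front: 14.5 × 6.571 = 95.29 → 95.
collar: 20 × 6.571 = 131.43 → 131.
front: 25 × 6.571 = 164.29 → 164.

button band 20; right front 95; collar 131; front 164.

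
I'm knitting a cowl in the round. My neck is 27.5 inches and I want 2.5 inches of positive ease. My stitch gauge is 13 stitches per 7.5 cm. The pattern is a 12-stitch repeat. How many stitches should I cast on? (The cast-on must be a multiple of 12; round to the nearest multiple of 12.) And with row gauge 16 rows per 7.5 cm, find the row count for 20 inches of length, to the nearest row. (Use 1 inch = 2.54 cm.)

Finished = 27.5 + 2.5 = 30 inches.
30 inches × 2.54 = 76.20 cm.
13/7.5 = 1.733 sts per cm; 76.20 × 1.733 = 132.08 sts.
Nearest multiple of 12 → 132.
20 inches = 50.80 cm; × 2.133 = 108.37 → 108 rows.

Cast on 132 stitches; work 108 rows.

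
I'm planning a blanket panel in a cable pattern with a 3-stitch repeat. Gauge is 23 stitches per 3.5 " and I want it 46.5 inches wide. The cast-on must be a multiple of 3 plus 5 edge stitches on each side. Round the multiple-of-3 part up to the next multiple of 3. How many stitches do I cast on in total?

CO 307 sts.

23 / 3.5 = 6.571 sts per inch.
46.5 × 6.571 = 305.57 sts.
Less 10 edge sts → 295.57 for the repeat.
Next multiple of 3: 297.
Add back 10 edge sts → 307.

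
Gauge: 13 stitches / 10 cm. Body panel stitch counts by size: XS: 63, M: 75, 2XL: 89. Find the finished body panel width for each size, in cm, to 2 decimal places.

XS 48.46 cm; M 57.69 cm; 2XL 68.46 cm.

13/10 = 1.3 sts per cm.
XS: 63 / 1.3 = 48.462 → 48.46 cm.
M: 75 / 1.3 = 57.692 → 57.69 cm.
2XL: 89 / 1.3 = 68.462 → 68.46 cm.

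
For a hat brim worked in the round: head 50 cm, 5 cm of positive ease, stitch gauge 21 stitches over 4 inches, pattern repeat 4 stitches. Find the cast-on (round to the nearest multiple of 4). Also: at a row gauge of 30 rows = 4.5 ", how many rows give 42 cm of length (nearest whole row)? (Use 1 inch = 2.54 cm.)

Cast on 112 stitches; work 110 rows.

Finished = 50 + 5 = 55 cm.
55 cm × 1/2.54 = 21.65 inches.
21/4 = 5.25 sts per in; 21.65 × 5.25 = 113.68 sts.
Nearest multiple of 4 → 112.
42 cm = 16.54 inches; × 6.667 = 110.24 → 110 rows.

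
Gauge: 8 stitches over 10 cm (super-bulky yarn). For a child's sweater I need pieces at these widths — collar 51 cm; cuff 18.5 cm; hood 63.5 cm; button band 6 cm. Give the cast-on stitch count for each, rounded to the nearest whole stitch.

Rate = 8/10 = 0.8 sts per cm.
collar: 51 × 0.8 = 40.80 → 41.
cuff: 18.5 × 0.8 = 14.80 → 15.
hood: 63.5 × 0.8 = 50.80 → 51.
button band: 6 × 0.8 = 4.80 → 5.

collar 41; cuff 15; hood 51; button band 5.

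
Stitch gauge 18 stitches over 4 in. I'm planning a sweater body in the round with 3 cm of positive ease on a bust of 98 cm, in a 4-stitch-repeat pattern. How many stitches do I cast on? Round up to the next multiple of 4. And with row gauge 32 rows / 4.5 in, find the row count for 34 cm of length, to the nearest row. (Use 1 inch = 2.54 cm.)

Cast on 180 stitches; work 95 rows.

Finished = 98 + 3 = 101 cm.
101 cm × 1/2.54 = 39.76 inches.
18/4 = 4.5 sts per in; 39.76 × 4.5 = 178.94 sts.
Next multiple of 4 → 180.
34 cm = 13.39 inches; × 7.111 = 95.19 → 95 rows.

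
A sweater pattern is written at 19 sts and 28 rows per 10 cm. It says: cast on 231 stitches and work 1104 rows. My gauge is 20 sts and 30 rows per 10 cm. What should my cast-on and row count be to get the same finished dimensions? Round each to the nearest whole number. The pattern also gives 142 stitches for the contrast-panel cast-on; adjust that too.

Stitches: 231 × 20/19 = 243.16 → 243.
Rows: 1104 × 30/28 = 1182.86 → 1183.
contrast-panel cast-on: 142 × 20/19 = 149.47 → 149.

Cast on 243 stitches; work 1183 rows; contrast-panel cast-on 149 stitches.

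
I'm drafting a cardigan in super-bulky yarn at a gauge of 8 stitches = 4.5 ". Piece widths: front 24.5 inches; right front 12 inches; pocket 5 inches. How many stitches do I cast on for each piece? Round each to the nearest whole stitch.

Rate = 8/4.5 = 1.778 sts per in.
front: 24.5 × 1.778 = 43.56 → 44.
right front: 12 × 1.778 = 21.33 → 21.
pocket: 5 × 1.778 = 8.89 → 9.

front 44; right front 21; pocket 9.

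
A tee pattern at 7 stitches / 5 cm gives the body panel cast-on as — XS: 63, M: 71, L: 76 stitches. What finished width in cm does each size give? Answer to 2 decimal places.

7/5 = 1.4 sts per cm.
XS: 63 / 1.4 = 45.000 → 45.00 cm.
M: 71 / 1.4 = 50.714 → 50.71 cm.
L: 76 / 1.4 = 54.286 → 54.29 cm.

XS 45.00 cm; M 50.71 cm; L 54.29 cm.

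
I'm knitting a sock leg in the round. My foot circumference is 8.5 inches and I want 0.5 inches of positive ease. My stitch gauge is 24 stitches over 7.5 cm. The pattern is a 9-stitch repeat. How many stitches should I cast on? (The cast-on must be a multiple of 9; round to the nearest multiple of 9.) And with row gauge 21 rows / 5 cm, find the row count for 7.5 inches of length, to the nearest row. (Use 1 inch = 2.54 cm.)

Cast on 72 stitches; work 80 rows.

Finished = 8.5 + 0.5 = 9 inches.
9 inches × 2.54 = 22.86 cm.
24/7.5 = 3.2 sts per cm; 22.86 × 3.2 = 73.15 sts.
Nearest multiple of 9 → 72.
7.5 inches = 19.05 cm; × 4.2 = 80.01 → 80 rows.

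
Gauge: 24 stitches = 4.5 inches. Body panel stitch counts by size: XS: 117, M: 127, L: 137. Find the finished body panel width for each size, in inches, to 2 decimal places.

24/4.5 = 5.333 sts per in.
XS: 117 / 5.333 = 21.938 → 21.94 in.
M: 127 / 5.333 = 23.812 → 23.81 in.
L: 137 / 5.333 = 25.688 → 25.69 in.

XS 21.94 inches; M 23.81 inches; L 25.69 inches.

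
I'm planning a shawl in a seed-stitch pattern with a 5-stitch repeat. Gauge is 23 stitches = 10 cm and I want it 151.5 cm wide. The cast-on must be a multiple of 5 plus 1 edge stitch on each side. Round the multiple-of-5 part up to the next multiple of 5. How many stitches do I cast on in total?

23 / 10 = 2.3 sts per cm.
151.5 × 2.3 = 348.45 sts.
Less 2 edge sts → 346.45 for the repeat.
Next multiple of 5: 350.
Add back 2 edge sts → 352.

352 stitches.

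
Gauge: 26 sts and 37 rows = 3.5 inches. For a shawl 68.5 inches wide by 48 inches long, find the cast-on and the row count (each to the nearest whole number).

Cast on 509 stitches and work 507 rows.

Stitch gauge = 26/3.5 = 7.429 sts/in; 68.5 × 7.429 = 508.86 → 509 sts.
Row gauge = 37/3.5 = 10.571 rows/in; 48 × 10.571 = 507.43 → 507 rows.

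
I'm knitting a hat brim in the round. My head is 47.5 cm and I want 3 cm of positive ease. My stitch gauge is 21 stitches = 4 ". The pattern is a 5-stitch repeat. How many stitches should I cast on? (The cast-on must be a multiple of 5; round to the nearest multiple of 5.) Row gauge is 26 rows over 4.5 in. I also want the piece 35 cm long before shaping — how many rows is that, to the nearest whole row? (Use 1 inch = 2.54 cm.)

Cast on 105 stitches; work 80 rows.

Finished = 47.5 + 3 = 50.5 cm.
50.5 cm × 1/2.54 = 19.88 inches.
21/4 = 5.25 sts per in; 19.88 × 5.25 = 104.38 sts.
Nearest multiple of 5 → 105.
35 cm = 13.78 inches; × 5.778 = 79.62 → 80 rows.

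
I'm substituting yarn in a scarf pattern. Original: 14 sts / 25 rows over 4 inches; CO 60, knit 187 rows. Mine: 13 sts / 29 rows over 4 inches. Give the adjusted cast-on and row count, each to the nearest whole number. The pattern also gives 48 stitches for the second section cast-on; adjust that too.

Cast on 56 stitches; work 217 rows; second section cast-on 45 stitches.

Stitches: 60 × 13/14 = 55.71 → 56.
Rows: 187 × 29/25 = 216.92 → 217.
second section cast-on: 48 × 13/14 = 44.57 → 45.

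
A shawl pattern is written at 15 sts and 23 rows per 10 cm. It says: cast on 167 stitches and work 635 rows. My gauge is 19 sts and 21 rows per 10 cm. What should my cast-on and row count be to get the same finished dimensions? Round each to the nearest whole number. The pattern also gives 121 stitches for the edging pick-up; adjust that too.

Stitches: 167 × 19/15 = 211.53 → 212.
Rows: 635 × 21/23 = 579.78 → 580.
edging pick-up: 121 × 19/15 = 153.27 → 153.

Cast on 212 stitches; work 580 rows; edging pick-up 153 stitches.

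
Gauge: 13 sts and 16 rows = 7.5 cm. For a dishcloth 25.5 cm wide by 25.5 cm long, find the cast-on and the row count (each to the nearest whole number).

Cast on 44 stitches and work 54 rows.

Stitch gauge = 13/7.5 = 1.733 sts/cm; 25.5 × 1.733 = 44.20 → 44 sts.
Row gauge = 16/7.5 = 2.133 rows/cm; 25.5 × 2.133 = 54.40 → 54 rows.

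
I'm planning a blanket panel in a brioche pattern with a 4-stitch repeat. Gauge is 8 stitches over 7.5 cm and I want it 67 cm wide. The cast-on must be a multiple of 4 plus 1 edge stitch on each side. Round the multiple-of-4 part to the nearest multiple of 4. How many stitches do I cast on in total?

8 / 7.5 = 1.067 sts per cm.
67 × 1.067 = 71.47 sts.
Less 2 edge sts → 69.47 for the repeat.
Nearest multiple of 4: 68.
Add back 2 edge sts → 70.

Cast on 70 stitches.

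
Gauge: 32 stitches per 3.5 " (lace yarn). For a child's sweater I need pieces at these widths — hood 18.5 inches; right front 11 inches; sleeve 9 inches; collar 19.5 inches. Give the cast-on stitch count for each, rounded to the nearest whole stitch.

Rate = 32/3.5 = 9.143 sts per in.
hood: 18.5 × 9.143 = 169.14 → 169.
right front: 11 × 9.143 = 100.57 → 101.
sleeve: 9 × 9.143 = 82.29 → 82.
collar: 19.5 × 9.143 = 178.29 → 178.

hood 169; right front 101; sleeve 82; collar 178.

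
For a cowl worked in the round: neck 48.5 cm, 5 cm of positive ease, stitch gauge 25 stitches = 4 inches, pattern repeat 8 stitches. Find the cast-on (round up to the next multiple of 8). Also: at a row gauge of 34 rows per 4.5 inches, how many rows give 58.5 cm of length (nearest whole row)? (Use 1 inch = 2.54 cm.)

Finished = 48.5 + 5 = 53.5 cm.
53.5 cm × 1/2.54 = 21.06 inches.
25/4 = 6.25 sts per in; 21.06 × 6.25 = 131.64 sts.
Next multiple of 8 → 136.
58.5 cm = 23.03 inches; × 7.556 = 174.02 → 174 rows.

Cast on 136 stitches; work 174 rows.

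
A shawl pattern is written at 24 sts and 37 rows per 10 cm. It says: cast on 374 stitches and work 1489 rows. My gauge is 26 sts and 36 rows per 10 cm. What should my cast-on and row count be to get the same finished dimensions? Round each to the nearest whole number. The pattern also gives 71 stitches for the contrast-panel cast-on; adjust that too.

Stitches: 374 × 26/24 = 405.17 → 405.
Rows: 1489 × 36/37 = 1448.76 → 1449.
contrast-panel cast-on: 71 × 26/24 = 76.92 → 77.

Cast on 405 stitches; work 1449 rows; contrast-panel cast-on 77 stitches.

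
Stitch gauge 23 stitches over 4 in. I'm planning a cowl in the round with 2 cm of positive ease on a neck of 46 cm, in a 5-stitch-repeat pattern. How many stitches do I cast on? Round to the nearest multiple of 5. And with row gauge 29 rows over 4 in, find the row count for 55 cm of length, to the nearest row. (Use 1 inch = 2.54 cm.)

Finished = 46 + 2 = 48 cm.
48 cm × 1/2.54 = 18.90 inches.
23/4 = 5.75 sts per in; 18.90 × 5.75 = 108.66 sts.
Nearest multiple of 5 → 110.
55 cm = 21.65 inches; × 7.25 = 156.99 → 157 rows.

Cast on 110 stitches; work 157 rows.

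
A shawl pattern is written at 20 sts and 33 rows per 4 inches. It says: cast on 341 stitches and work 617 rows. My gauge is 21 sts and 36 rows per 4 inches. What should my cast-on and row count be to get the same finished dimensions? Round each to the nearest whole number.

Stitches: 341 × 21/20 = 358.05 → 358.
Rows: 617 × 36/33 = 673.09 → 673.

Cast on 358 stitches; work 673 rows.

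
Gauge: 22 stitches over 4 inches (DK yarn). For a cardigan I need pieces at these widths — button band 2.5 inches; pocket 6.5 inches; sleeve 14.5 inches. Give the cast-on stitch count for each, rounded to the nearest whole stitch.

button band 14; pocket 36; sleeve 80.

Rate = 22/4 = 5.5 sts per in.
button band: 2.5 × 5.5 = 13.75 → 14.
pocket: 6.5 × 5.5 = 35.75 → 36.
sleeve: 14.5 × 5.5 = 79.75 → 80.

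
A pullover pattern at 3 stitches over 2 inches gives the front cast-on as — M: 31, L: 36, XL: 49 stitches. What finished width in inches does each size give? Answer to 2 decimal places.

3/2 = 1.5 sts per in.
M: 31 / 1.5 = 20.667 → 20.67 in.
L: 36 / 1.5 = 24.000 → 24.00 in.
XL: 49 / 1.5 = 32.667 → 32.67 in.

M 20.67 inches; L 24.00 inches; XL 32.67 inches.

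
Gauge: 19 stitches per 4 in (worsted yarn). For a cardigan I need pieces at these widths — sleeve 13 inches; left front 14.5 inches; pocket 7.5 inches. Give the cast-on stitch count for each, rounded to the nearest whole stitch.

Rate = 19/4 = 4.75 sts per in.
sleeve: 13 × 4.75 = 61.75 → 62.
left front: 14.5 × 4.75 = 68.88 → 69.
pocket: 7.5 × 4.75 = 35.62 → 36.

sleeve 62; left front 69; pocket 36.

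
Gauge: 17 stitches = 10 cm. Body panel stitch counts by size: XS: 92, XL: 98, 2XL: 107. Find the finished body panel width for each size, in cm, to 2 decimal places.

XS 54.12 cm; XL 57.65 cm; 2XL 62.94 cm.

17/10 = 1.7 sts per cm.
XS: 92 / 1.7 = 54.118 → 54.12 cm.
XL: 98 / 1.7 = 57.647 → 57.65 cm.
2XL: 107 / 1.7 = 62.941 → 62.94 cm.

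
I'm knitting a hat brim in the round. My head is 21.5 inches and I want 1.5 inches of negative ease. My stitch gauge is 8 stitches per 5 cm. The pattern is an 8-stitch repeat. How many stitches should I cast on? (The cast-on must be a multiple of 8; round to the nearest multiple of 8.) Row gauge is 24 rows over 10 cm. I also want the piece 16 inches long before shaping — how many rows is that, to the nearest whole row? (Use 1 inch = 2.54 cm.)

Cast on 80 stitches; work 98 rows.

Finished = 21.5 − 1.5 = 20 inches.
20 inches × 2.54 = 50.80 cm.
8/5 = 1.6 sts per cm; 50.80 × 1.6 = 81.28 sts.
Nearest multiple of 8 → 80.
16 inches = 40.64 cm; × 2.4 = 97.54 → 98 rows.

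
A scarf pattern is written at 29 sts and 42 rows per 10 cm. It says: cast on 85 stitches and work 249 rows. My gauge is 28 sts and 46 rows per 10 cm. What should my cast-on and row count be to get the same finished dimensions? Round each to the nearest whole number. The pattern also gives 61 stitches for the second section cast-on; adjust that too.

Stitches: 85 × 28/29 = 82.07 → 82.
Rows: 249 × 46/42 = 272.71 → 273.
second section cast-on: 61 × 28/29 = 58.90 → 59.

Cast on 82 stitches; work 273 rows; second section cast-on 59 stitches.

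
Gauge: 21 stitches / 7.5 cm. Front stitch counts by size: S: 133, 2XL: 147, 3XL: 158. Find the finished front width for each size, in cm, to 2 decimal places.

21/7.5 = 2.8 sts per cm.
S: 133 / 2.8 = 47.500 → 47.50 cm.
2XL: 147 / 2.8 = 52.500 → 52.50 cm.
3XL: 158 / 2.8 = 56.429 → 56.43 cm.

S 47.50 cm; 2XL 52.50 cm; 3XL 56.43 cm.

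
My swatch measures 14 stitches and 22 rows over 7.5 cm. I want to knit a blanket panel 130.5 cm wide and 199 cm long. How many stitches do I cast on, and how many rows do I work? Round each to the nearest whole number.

Cast on 244 stitches and work 584 rows.

Stitch gauge = 14/7.5 = 1.867 sts/cm; 130.5 × 1.867 = 243.60 → 244 sts.
Row gauge = 22/7.5 = 2.933 rows/cm; 199 × 2.933 = 583.73 → 584 rows.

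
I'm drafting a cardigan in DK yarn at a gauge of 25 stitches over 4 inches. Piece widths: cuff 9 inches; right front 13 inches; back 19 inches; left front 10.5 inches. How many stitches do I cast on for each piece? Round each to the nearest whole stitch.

Rate = 25/4 = 6.25 sts per in.
cuff: 9 × 6.25 = 56.25 → 56.
right front: 13 × 6.25 = 81.25 → 81.
back: 19 × 6.25 = 118.75 → 119.
left front: 10.5 × 6.25 = 65.62 → 66.

cuff 56; right front 81; back 119; left front 66.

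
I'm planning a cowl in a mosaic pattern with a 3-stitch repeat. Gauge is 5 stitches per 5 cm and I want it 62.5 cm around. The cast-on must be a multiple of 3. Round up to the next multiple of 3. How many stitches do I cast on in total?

5 / 5 = 1 sts per cm.
62.5 × 1 = 62.50 sts.
Next multiple of 3: 63.

Cast on 63 stitches.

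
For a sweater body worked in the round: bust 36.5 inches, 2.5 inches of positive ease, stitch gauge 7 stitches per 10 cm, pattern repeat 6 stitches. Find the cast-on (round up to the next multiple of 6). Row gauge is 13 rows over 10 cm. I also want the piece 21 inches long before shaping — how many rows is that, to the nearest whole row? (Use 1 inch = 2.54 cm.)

Finished = 36.5 + 2.5 = 39 inches.
39 inches × 2.54 = 99.06 cm.
7/10 = 0.7 sts per cm; 99.06 × 0.7 = 69.34 sts.
Next multiple of 6 → 72.
21 inches = 53.34 cm; × 1.3 = 69.34 → 69 rows.

Cast on 72 stitches; work 69 rows.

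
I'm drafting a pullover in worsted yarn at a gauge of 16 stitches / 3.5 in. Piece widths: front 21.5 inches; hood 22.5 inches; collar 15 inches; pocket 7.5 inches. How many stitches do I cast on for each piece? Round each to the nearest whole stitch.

front 98; hood 103; collar 69; pocket 34.

Rate = 16/3.5 = 4.571 sts per in.
front: 21.5 × 4.571 = 98.29 → 98.
hood: 22.5 × 4.571 = 102.86 → 103.
collar: 15 × 4.571 = 68.57 → 69.
pocket: 7.5 × 4.571 = 34.29 → 34.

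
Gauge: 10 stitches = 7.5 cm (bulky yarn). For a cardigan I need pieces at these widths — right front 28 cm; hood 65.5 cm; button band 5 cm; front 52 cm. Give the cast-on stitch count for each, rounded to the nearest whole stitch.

right front 37; hood 87; button band 7; front 69.

Rate = 10/7.5 = 1.333 sts per cm.
right front: 28 × 1.333 = 37.33 → 37.
hood: 65.5 × 1.333 = 87.33 → 87.
button band: 5 × 1.333 = 6.67 → 7.
front: 52 × 1.333 = 69.33 → 69.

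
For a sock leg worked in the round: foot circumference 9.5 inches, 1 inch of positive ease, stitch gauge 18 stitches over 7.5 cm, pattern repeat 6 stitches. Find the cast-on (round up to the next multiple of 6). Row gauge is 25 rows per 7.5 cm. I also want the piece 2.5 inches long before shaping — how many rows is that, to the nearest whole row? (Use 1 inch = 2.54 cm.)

Cast on 66 stitches; work 21 rows.

Finished = 9.5 + 1 = 10.5 inches.
10.5 inches × 2.54 = 26.67 cm.
18/7.5 = 2.4 sts per cm; 26.67 × 2.4 = 64.01 sts.
Next multiple of 6 → 66.
2.5 inches = 6.35 cm; × 3.333 = 21.17 → 21 rows.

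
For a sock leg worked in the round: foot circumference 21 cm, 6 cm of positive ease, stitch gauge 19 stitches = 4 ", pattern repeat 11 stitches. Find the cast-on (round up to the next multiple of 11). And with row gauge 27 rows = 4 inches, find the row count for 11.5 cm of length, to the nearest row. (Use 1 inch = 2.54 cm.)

Cast on 55 stitches; work 31 rows.

Finished = 21 + 6 = 27 cm.
27 cm × 1/2.54 = 10.63 inches.
19/4 = 4.75 sts per in; 10.63 × 4.75 = 50.49 sts.
Next multiple of 11 → 55.
11.5 cm = 4.53 inches; × 6.75 = 30.56 → 31 rows.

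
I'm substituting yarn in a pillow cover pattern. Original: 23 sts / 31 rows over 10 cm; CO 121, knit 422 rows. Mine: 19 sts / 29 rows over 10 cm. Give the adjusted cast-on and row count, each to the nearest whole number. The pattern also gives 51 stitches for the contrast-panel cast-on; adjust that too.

Stitches: 121 × 19/23 = 99.96 → 100.
Rows: 422 × 29/31 = 394.77 → 395.
contrast-panel cast-on: 51 × 19/23 = 42.13 → 42.

Cast on 100 stitches; work 395 rows; contrast-panel cast-on 42 stitches.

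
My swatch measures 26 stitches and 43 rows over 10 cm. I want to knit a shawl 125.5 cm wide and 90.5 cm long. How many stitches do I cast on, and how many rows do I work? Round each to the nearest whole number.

Stitch gauge = 26/10 = 2.6 sts/cm; 125.5 × 2.6 = 326.30 → 326 sts.
Row gauge = 43/10 = 4.3 rows/cm; 90.5 × 4.3 = 389.15 → 389 rows.

Cast on 326 stitches and work 389 rows.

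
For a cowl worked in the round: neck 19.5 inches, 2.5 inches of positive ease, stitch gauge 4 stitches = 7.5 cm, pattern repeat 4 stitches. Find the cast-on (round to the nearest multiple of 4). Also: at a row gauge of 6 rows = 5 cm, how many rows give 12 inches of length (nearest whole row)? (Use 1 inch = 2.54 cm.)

Finished = 19.5 + 2.5 = 22 inches.
22 inches × 2.54 = 55.88 cm.
4/7.5 = 0.533 sts per cm; 55.88 × 0.533 = 29.80 sts.
Nearest multiple of 4 → 28.
12 inches = 30.48 cm; × 1.2 = 36.58 → 37 rows.

Cast on 28 stitches; work 37 rows.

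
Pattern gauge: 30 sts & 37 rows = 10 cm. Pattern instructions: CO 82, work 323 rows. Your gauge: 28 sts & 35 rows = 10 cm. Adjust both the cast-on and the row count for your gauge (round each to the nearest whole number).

Cast on 77 stitches; work 306 rows.

Stitches: 82 × 28/30 = 76.53 → 77.
Rows: 323 × 35/37 = 305.54 → 306.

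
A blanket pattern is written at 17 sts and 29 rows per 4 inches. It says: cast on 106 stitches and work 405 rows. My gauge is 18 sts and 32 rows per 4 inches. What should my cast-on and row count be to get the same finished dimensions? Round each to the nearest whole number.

Stitches: 106 × 18/17 = 112.24 → 112.
Rows: 405 × 32/29 = 446.90 → 447.

Cast on 112 stitches; work 447 rows.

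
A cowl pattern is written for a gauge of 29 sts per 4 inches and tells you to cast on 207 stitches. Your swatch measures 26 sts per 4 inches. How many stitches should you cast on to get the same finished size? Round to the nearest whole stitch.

Scale factor = 26 / 29 = 0.897.
207 × 26 / 29 = 185.59 sts.
→ 186 sts.

CO 186 sts.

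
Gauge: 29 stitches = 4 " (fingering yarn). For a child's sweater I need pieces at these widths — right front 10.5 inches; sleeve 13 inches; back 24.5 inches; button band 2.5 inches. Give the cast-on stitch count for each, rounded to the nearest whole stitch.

right front 76; sleeve 94; back 178; button band 18.

Rate = 29/4 = 7.25 sts per in.
right front: 10.5 × 7.25 = 76.12 → 76.
sleeve: 13 × 7.25 = 94.25 → 94.
back: 24.5 × 7.25 = 177.62 → 178.
button band: 2.5 × 7.25 = 18.12 → 18.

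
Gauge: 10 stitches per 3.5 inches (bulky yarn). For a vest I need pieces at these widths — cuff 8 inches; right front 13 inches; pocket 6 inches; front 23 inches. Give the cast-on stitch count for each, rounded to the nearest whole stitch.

cuff 23; right front 37; pocket 17; front 66.

Rate = 10/3.5 = 2.857 sts per in.
cuff: 8 × 2.857 = 22.86 → 23.
right front: 13 × 2.857 = 37.14 → 37.
pocket: 6 × 2.857 = 17.14 → 17.
front: 23 × 2.857 = 65.71 → 66.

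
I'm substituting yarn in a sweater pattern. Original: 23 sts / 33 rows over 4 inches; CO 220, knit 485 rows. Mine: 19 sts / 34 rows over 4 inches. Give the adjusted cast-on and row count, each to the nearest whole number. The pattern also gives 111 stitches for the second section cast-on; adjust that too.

Cast on 182 stitches; work 500 rows; second section cast-on 92 stitches.

Stitches: 220 × 19/23 = 181.74 → 182.
Rows: 485 × 34/33 = 499.70 → 500.
second section cast-on: 111 × 19/23 = 91.70 → 92.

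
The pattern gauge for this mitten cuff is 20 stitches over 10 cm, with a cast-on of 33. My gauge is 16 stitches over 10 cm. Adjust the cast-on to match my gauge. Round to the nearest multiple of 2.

Scale factor = 16 / 20 = 0.800.
33 × 16 / 20 = 26.40 sts.
→ 26 sts.

CO 26 sts.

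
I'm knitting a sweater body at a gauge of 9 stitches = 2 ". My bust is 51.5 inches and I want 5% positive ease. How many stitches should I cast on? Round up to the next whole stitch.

Finished = 51.5 × 1.05 = 54.08 in.
9 / 2 = 4.5 sts per inch.
54.08 × 4.5 = 243.34 sts.
→ 244 sts.

Cast on 244 stitches.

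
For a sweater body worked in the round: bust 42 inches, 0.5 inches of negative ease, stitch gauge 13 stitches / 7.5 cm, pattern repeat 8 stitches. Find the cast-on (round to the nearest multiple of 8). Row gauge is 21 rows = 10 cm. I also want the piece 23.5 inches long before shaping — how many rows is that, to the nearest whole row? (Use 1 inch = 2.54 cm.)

Finished = 42 − 0.5 = 41.5 inches.
41.5 inches × 2.54 = 105.41 cm.
13/7.5 = 1.733 sts per cm; 105.41 × 1.733 = 182.71 sts.
Nearest multiple of 8 → 184.
23.5 inches = 59.69 cm; × 2.1 = 125.35 → 125 rows.

Cast on 184 stitches; work 125 rows.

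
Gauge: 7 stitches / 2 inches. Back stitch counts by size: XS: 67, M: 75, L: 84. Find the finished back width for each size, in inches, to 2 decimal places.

7/2 = 3.5 sts per in.
XS: 67 / 3.5 = 19.143 → 19.14 in.
M: 75 / 3.5 = 21.429 → 21.43 in.
L: 84 / 3.5 = 24.000 → 24.00 in.

XS 19.14 inches; M 21.43 inches; L 24.00 inches.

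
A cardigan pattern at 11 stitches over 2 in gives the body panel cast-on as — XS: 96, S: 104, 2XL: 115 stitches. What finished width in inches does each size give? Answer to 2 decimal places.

XS 17.45 inches; S 18.91 inches; 2XL 20.91 inches.

11/2 = 5.5 sts per in.
XS: 96 / 5.5 = 17.455 → 17.45 in.
S: 104 / 5.5 = 18.909 → 18.91 in.
2XL: 115 / 5.5 = 20.909 → 20.91 in.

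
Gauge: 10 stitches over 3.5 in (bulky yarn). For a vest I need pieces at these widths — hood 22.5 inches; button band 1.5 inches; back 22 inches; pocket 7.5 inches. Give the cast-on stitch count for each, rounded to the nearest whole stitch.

Rate = 10/3.5 = 2.857 sts per in.
hood: 22.5 × 2.857 = 64.29 → 64.
button band: 1.5 × 2.857 = 4.29 → 4.
back: 22 × 2.857 = 62.86 → 63.
pocket: 7.5 × 2.857 = 21.43 → 21.

hood 64; button band 4; back 63; pocket 21.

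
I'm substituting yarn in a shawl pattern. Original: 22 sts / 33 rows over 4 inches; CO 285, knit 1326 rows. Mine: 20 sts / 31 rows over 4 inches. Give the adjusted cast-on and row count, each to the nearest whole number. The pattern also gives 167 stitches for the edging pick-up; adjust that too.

Stitches: 285 × 20/22 = 259.09 → 259.
Rows: 1326 × 31/33 = 1245.64 → 1246.
edging pick-up: 167 × 20/22 = 151.82 → 152.

Cast on 259 stitches; work 1246 rows; edging pick-up 152 stitches.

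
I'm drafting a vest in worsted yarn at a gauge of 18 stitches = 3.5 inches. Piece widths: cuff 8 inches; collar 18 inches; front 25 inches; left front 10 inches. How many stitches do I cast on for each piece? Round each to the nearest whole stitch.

cuff 41; collar 93; front 129; left front 51.

Rate = 18/3.5 = 5.143 sts per in.
cuff: 8 × 5.143 = 41.14 → 41.
collar: 18 × 5.143 = 92.57 → 93.
front: 25 × 5.143 = 128.57 → 129.
left front: 10 × 5.143 = 51.43 → 51.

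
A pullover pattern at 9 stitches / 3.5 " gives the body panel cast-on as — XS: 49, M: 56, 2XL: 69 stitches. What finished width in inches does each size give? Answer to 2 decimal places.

9/3.5 = 2.571 sts per in.
XS: 49 / 2.571 = 19.056 → 19.06 in.
M: 56 / 2.571 = 21.778 → 21.78 in.
2XL: 69 / 2.571 = 26.833 → 26.83 in.

XS 19.06 inches; M 21.78 inches; 2XL 26.83 inches.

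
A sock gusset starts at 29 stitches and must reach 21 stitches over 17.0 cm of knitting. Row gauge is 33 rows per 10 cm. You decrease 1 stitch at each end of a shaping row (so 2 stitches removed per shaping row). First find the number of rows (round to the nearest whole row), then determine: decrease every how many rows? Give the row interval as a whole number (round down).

Decrease every 14th row.

Rows = 17.0 × 3.3 = 56.1 → 56 rows.
Stitches to remove: 8 → 4 shaping rows (at 2 st each).
56 / 4 = 14.00 → every 14 rows.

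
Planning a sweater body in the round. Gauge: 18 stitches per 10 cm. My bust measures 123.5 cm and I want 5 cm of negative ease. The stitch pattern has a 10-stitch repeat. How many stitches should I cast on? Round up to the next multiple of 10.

Finished = 123.5 − 5 = 118.5 cm.
18 / 10 = 1.8 sts/cm.
118.5 × 1.8 = 213.30 sts.
Next multiple of 10: 220.

CO 220 sts.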